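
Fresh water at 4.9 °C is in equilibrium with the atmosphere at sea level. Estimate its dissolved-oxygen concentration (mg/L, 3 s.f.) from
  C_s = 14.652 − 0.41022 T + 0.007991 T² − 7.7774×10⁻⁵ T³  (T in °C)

C_s = 14.652 − 0.41022×4.9 + 0.007991×4.9² − 7.7774×10⁻⁵×4.9³ = 12.82 mg/L.

C_s ≈ 12.8 mg/L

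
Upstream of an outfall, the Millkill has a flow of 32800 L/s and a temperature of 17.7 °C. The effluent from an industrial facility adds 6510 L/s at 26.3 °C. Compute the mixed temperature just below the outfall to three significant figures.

Flow-weighted mixing: C = (Q_r C_r + Q_w C_w)/(Q_r + Q_w)
= (32800×17.7 + 6510×26.3)/(32800 + 6510) = 751800/39310 = 19.12 °C.

19.1 °C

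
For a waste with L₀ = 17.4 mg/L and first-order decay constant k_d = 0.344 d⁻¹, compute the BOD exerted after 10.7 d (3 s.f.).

y_t = L₀(1 − e^(−k_d t)) = 17.4 × (1 − e^(−0.344×10.7))
= 17.4 × (1 − 0.02520) = 17.4 × 0.9748 = 16.96 mg/L.

y ≈ 17.0 mg/L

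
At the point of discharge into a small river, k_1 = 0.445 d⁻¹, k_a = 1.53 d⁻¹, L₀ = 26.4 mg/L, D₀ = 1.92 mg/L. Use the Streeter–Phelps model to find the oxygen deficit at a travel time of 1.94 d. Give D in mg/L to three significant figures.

D ≈ 4.11 mg/L

k_1 L₀/(k_a−k_1) = 0.445×26.4/(1.53−0.445) = 11.75/1.085 = 10.83 mg/L.
e^(−k_1 t) = e^(−0.445×1.940) = 0.4218; e^(−k_a t) = e^(−1.53×1.940) = 0.05140.
D = 10.83 × (0.4218 − 0.05140) + 1.92 × 0.05140 = 4.010 + 0.09868 = 4.109 mg/L.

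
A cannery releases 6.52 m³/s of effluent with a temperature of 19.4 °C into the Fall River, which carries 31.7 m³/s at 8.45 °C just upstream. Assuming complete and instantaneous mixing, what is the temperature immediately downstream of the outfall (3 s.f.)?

10.3 °C

Flow-weighted mixing: C = (Q_r C_r + Q_w C_w)/(Q_r + Q_w)
= (31.7×8.45 + 6.52×19.4)/(31.7 + 6.52) = 394.4/38.22 = 10.32 °C.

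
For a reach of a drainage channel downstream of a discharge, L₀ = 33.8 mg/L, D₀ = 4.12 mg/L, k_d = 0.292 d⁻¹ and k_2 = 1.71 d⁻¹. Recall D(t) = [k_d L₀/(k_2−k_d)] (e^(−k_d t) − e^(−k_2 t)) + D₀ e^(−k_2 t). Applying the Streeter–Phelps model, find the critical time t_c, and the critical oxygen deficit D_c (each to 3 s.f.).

t_c ≈ 0.614 d; D_c ≈ 4.82 mg/L

At the critical point dD/dt = 0, so k_d L₀ e^(−k_d t) = k_2 D. Substituting D(t) from the Streeter–Phelps equation and solving for t gives
t_c = ln[(k_2/k_d)(1 − D₀(k_2−k_d)/(k_d L₀))] / (k_2−k_d).
Here k_2−k_d = 1.418 d⁻¹ and 1 − D₀(k_2−k_d)/(k_d L₀) = 1 − 4.12×1.418/(0.292×33.8) = 0.4081, so
t_c = ln(5.856 × 0.4081) / 1.418 = 0.8712 / 1.418 = 0.6144 d.
L(t_c) = L₀ e^(−k_d t_c) = 33.8 × 0.8358 = 28.25 mg/L, and at the critical point k_2 D_c = k_d L, so D_c = (0.292/1.71) × 28.25 = 4.824 mg/L.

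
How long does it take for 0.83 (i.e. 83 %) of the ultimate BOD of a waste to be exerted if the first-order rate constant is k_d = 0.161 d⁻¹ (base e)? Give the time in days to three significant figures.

y/L₀ = 1 − e^(−k_d t) = 0.83 ⇒ e^(−k_d t) = 0.170
t = −ln(0.170) / 0.161 = 1.772 / 0.161 = 11.01 d.

t ≈ 11.0 d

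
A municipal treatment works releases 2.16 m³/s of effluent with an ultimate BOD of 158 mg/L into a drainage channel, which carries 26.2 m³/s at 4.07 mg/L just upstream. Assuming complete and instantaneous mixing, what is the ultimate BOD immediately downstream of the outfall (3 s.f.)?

Flow-weighted mixing: C = (Q_r C_r + Q_w C_w)/(Q_r + Q_w)
= (26.2×4.07 + 2.16×158)/(26.2 + 2.16) = 447.9/28.36 = 15.79 mg/L.

15.8 mg/L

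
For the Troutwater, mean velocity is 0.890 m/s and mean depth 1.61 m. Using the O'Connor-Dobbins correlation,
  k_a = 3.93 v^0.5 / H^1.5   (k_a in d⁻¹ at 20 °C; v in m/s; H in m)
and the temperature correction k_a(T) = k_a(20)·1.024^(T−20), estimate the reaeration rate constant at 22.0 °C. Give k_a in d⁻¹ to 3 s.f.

k_a ≈ 1.90 d⁻¹

k_a(20) = 3.93 × 0.890^0.5 / 1.61^1.5 = 3.93 × 0.9434 / 2.043 = 1.815 d⁻¹.
k_a(22.0) = 1.815 × 1.024^(22.0−20) = 1.815 × 1.049 = 1.903 d⁻¹.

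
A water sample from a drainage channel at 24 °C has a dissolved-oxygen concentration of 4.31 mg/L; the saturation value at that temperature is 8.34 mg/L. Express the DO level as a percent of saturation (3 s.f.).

51.7 % saturation

% saturation = C/C_s × 100 = 4.31/8.34 × 100 = 51.7 %.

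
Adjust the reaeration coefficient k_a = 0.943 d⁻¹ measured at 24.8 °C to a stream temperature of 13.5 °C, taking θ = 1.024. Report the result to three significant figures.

k_a(T₂) = k_a(T₁) · θ^(T₂−T₁) = 0.943 × 1.024^(13.5−24.8)
= 0.943 × 1.024^-11.3 = 0.943 × 0.7649 = 0.7213 d⁻¹.

k_a ≈ 0.721 d⁻¹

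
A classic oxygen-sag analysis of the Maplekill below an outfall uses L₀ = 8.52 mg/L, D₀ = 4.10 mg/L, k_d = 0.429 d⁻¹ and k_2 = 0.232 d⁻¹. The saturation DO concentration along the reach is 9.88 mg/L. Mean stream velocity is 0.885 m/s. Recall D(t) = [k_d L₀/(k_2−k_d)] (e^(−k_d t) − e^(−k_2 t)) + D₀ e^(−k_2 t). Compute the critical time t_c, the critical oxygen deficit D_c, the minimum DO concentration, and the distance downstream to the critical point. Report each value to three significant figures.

With k_2/k_d = 0.5408 and 1 − D₀(k_2−k_d)/(k_d L₀) = 1.221,
t_c = ln(0.5408 × 1.221) / (0.232 − 0.429) = ln(0.6603) / -0.1970 = -0.4151/-0.1970 = 2.107 d.
L(t_c) = L₀ e^(−k_d t_c) = 8.52 × 0.4050 = 3.451 mg/L, and at the critical point k_2 D_c = k_d L, so D_c = (0.429/0.232) × 3.451 = 6.381 mg/L.
Minimum DO = C_s − D_c = 9.88 − 6.381 = 3.499 mg/L.
x_c = v t_c = 0.885 m/s × 2.107 d × 86400 s/d = 161100 m ≈ 161 km.

t_c ≈ 2.11 d; D_c ≈ 6.38 mg/L; min DO ≈ 3.50 mg/L; x_c ≈ 161 km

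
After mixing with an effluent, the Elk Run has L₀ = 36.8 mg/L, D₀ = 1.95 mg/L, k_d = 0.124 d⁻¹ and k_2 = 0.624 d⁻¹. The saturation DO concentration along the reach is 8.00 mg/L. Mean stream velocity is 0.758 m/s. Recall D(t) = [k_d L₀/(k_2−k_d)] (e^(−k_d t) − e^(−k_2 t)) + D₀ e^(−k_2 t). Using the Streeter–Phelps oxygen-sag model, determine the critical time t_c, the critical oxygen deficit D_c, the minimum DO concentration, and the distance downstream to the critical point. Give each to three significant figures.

t_c ≈ 2.75 d; D_c ≈ 5.20 mg/L; min DO ≈ 2.80 mg/L; x_c ≈ 180 km

At the critical point dD/dt = 0, so k_d L₀ e^(−k_d t) = k_2 D. Substituting D(t) from the Streeter–Phelps equation and solving for t gives
t_c = ln[(k_2/k_d)(1 − D₀(k_2−k_d)/(k_d L₀))] / (k_2−k_d).
Here k_2−k_d = 0.5000 d⁻¹ and 1 − D₀(k_2−k_d)/(k_d L₀) = 1 − 1.95×0.5000/(0.124×36.8) = 0.7863, so
t_c = ln(5.032 × 0.7863) / 0.5000 = 1.375 / 0.5000 = 2.751 d.
D_c = (k_d/k_2) L₀ e^(−k_d t_c) = (0.124/0.624) × 36.8 × e^(−0.124×2.751) = 0.1987 × 36.8 × 0.7110 = 5.199 mg/L.
Minimum DO = C_s − D_c = 8.00 − 5.199 = 2.801 mg/L.
x_c = v t_c = 0.758 m/s × 2.751 d × 86400 s/d = 180200 m ≈ 180 km.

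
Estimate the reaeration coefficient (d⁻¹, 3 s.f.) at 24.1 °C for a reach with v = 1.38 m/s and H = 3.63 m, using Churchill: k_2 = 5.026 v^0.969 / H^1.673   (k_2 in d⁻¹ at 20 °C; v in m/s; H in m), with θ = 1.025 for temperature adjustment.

k_2(20) = 5.026 × 1.38^0.969 / 3.63^1.673 = 5.026 × 1.366 / 8.644 = 0.7944 d⁻¹.
k_2(24.1) = 0.7944 × 1.025^(24.1−20) = 0.7944 × 1.107 = 0.8790 d⁻¹.

k_2 ≈ 0.879 d⁻¹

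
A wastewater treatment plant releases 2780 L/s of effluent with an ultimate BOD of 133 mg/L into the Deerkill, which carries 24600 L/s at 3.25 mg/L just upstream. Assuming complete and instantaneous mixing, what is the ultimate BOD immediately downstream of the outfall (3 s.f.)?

Flow-weighted mixing: C = (Q_r C_r + Q_w C_w)/(Q_r + Q_w)
= (24600×3.25 + 2780×133)/(24600 + 2780) = 449700/27380 = 16.42 mg/L.

16.4 mg/L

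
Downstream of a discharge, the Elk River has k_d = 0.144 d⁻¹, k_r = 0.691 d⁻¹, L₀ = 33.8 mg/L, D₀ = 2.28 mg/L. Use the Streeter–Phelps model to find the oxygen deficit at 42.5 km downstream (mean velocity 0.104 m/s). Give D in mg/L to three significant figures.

Travel time t = x/v = 42.5 km / (0.104 m/s) = 42500 m / 0.104 m/s = 408700 s = 4.730 d.
k_d L₀/(k_r−k_d) = 0.144×33.8/(0.691−0.144) = 4.867/0.5470 = 8.898 mg/L.
e^(−k_d t) = e^(−0.144×4.730) = 0.5061; e^(−k_r t) = e^(−0.691×4.730) = 0.03807.
D = 8.898 × (0.5061 − 0.03807) + 2.28 × 0.03807 = 4.164 + 0.08680 = 4.251 mg/L.

D ≈ 4.25 mg/L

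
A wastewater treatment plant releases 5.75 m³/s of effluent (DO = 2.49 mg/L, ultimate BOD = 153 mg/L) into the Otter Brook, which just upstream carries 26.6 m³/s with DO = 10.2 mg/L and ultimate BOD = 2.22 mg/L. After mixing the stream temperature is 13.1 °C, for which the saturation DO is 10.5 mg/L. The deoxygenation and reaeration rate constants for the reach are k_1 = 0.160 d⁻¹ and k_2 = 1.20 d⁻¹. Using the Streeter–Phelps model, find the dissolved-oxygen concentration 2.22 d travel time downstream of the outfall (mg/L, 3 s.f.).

Mixed DO = (26.6×10.2 + 5.75×2.49)/(26.6+5.75) = 285.6/32.35 = 8.830 mg/L.
Mixed L₀ = (26.6×2.22 + 5.75×153)/(32.35) = 938.8/32.35 = 29.02 mg/L.
Initial deficit D₀ = C_s − DO₀ = 10.5 − 8.830 = 1.670 mg/L.
D(2.22) = [0.160×29.02/(1.20−0.160)](e^(−0.160×2.22) − e^(−1.20×2.22)) + 1.670 e^(−1.20×2.22)
= 4.465 × (0.7010 − 0.06967) + 1.670 × 0.06967 = 2.935 mg/L.
DO = 10.5 − 2.935 = 7.565 mg/L.

DO ≈ 7.56 mg/L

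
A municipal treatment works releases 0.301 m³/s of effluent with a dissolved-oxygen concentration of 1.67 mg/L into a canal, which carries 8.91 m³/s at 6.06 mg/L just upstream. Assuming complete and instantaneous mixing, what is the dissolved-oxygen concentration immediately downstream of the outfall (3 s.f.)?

5.92 mg/L

Flow-weighted mixing: C = (Q_r C_r + Q_w C_w)/(Q_r + Q_w)
= (8.91×6.06 + 0.301×1.67)/(8.91 + 0.301) = 54.50/9.211 = 5.917 mg/L.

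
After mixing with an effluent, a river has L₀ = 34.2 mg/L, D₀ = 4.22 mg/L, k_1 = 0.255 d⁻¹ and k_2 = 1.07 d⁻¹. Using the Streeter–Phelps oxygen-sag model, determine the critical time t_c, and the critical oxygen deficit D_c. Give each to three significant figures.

With k_2/k_1 = 4.196 and 1 − D₀(k_2−k_1)/(k_1 L₀) = 0.6056,
t_c = ln(4.196 × 0.6056) / (1.07 − 0.255) = ln(2.541) / 0.8150 = 0.9327/0.8150 = 1.144 d.
D_c = (k_1/k_2) L₀ e^(−k_1 t_c) = (0.255/1.07) × 34.2 × e^(−0.255×1.144) = 0.2383 × 34.2 × 0.7469 = 6.088 mg/L.

t_c ≈ 1.14 d; D_c ≈ 6.09 mg/L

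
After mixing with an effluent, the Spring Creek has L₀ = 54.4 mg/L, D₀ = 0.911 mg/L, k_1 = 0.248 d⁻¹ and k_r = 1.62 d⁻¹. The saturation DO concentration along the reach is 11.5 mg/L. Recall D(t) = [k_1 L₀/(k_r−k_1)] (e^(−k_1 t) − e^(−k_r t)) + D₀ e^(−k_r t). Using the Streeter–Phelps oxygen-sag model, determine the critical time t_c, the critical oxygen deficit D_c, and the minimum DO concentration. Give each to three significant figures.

With k_r/k_1 = 6.532 and 1 − D₀(k_r−k_1)/(k_1 L₀) = 0.9074,
t_c = ln(6.532 × 0.9074) / (1.62 − 0.248) = ln(5.927) / 1.372 = 1.780/1.372 = 1.297 d.
D_c = (k_1/k_r) L₀ e^(−k_1 t_c) = (0.248/1.62) × 54.4 × e^(−0.248×1.297) = 0.1531 × 54.4 × 0.7249 = 6.037 mg/L.
Minimum DO = C_s − D_c = 11.5 − 6.037 = 5.463 mg/L.

t_c ≈ 1.30 d; D_c ≈ 6.04 mg/L; min DO ≈ 5.46 mg/L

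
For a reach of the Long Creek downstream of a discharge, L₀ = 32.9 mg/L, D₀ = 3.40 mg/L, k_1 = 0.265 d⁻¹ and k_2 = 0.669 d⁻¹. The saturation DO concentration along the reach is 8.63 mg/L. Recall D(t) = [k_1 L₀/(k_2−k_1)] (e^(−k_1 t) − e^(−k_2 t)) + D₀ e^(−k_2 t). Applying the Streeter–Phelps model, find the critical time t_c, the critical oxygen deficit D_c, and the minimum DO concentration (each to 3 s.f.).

At the critical point dD/dt = 0, so k_1 L₀ e^(−k_1 t) = k_2 D. Substituting D(t) from the Streeter–Phelps equation and solving for t gives
t_c = ln[(k_2/k_1)(1 − D₀(k_2−k_1)/(k_1 L₀))] / (k_2−k_1).
Here k_2−k_1 = 0.4040 d⁻¹ and 1 − D₀(k_2−k_1)/(k_1 L₀) = 1 − 3.40×0.4040/(0.265×32.9) = 0.8424, so
t_c = ln(2.525 × 0.8424) / 0.4040 = 0.7546 / 0.4040 = 1.868 d.
D_c = (k_1/k_2) L₀ e^(−k_1 t_c) = (0.265/0.669) × 32.9 × e^(−0.265×1.868) = 0.3961 × 32.9 × 0.6096 = 7.944 mg/L.
Minimum DO = C_s − D_c = 8.63 − 7.944 = 0.6858 mg/L.

t_c ≈ 1.87 d; D_c ≈ 7.94 mg/L; min DO ≈ 0.686 mg/L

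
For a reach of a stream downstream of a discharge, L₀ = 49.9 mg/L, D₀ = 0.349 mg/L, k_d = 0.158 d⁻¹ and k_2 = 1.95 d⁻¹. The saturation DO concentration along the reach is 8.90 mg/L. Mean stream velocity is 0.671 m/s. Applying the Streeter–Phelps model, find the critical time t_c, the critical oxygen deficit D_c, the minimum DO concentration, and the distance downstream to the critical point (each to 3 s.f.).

t_c ≈ 1.36 d; D_c ≈ 3.26 mg/L; min DO ≈ 5.64 mg/L; x_c ≈ 78.6 km

t_c = [1/(k_2−k_d)] ln[(k_2/k_d)(1 − D₀(k_2−k_d)/(k_d L₀))]
= [1/(1.95−0.158)] ln[(1.95/0.158)(1 − 0.349×1.792/(0.158×49.9))]
= (1/1.792) ln[12.34 × 0.9207] = 0.5580 × ln(11.36) = 0.5580 × 2.430 = 1.356 d.
L(t_c) = L₀ e^(−k_d t_c) = 49.9 × 0.8071 = 40.28 mg/L, and at the critical point k_2 D_c = k_d L, so D_c = (0.158/1.95) × 40.28 = 3.263 mg/L.
Minimum DO = C_s − D_c = 8.90 − 3.263 = 5.637 mg/L.
x_c = v t_c = 0.671 m/s × 1.356 d × 86400 s/d = 78630 m ≈ 78.6 km.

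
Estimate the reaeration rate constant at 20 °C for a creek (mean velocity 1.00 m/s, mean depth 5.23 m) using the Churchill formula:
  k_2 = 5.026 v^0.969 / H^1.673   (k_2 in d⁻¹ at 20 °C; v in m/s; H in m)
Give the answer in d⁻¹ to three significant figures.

k_2 ≈ 0.316 d⁻¹

k_2 = 5.026 × 1.00^0.969 / 5.23^1.673 = 5.026 × 1.000 / 15.92 = 0.3156 d⁻¹.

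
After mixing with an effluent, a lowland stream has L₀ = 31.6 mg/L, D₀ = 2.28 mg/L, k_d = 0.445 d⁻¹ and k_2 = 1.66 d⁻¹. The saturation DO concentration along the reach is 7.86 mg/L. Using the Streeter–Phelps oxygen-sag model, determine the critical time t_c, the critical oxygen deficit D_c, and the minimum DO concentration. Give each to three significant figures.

At the critical point dD/dt = 0, so k_d L₀ e^(−k_d t) = k_2 D. Substituting D(t) from the Streeter–Phelps equation and solving for t gives
t_c = ln[(k_2/k_d)(1 − D₀(k_2−k_d)/(k_d L₀))] / (k_2−k_d).
Here k_2−k_d = 1.215 d⁻¹ and 1 − D₀(k_2−k_d)/(k_d L₀) = 1 − 2.28×1.215/(0.445×31.6) = 0.8030, so
t_c = ln(3.730 × 0.8030) / 1.215 = 1.097 / 1.215 = 0.9030 d.
D_c = (k_d/k_2) L₀ e^(−k_d t_c) = (0.445/1.66) × 31.6 × e^(−0.445×0.9030) = 0.2681 × 31.6 × 0.6691 = 5.668 mg/L.
Minimum DO = C_s − D_c = 7.86 − 5.668 = 2.192 mg/L.

t_c ≈ 0.903 d; D_c ≈ 5.67 mg/L; min DO ≈ 2.19 mg/L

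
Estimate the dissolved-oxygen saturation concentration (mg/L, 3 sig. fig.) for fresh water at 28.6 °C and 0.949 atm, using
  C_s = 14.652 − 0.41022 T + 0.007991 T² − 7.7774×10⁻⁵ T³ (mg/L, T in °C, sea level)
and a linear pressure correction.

C_s ≈ 7.25 mg/L

At sea level: C_s = 14.652 − 0.41022×28.6 + 0.007991×28.6² − 7.7774×10⁻⁵×28.6³ = 7.637 mg/L.
Pressure correction: C_s' = 7.637 × 0.949 = 7.247 mg/L.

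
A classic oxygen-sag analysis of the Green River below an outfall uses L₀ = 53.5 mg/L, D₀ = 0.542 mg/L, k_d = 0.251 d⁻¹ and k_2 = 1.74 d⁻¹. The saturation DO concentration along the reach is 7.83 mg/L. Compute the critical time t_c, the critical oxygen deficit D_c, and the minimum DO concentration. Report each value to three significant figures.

t_c ≈ 1.26 d; D_c ≈ 5.63 mg/L; min DO ≈ 2.20 mg/L

At the critical point dD/dt = 0, so k_d L₀ e^(−k_d t) = k_2 D. Substituting D(t) from the Streeter–Phelps equation and solving for t gives
t_c = ln[(k_2/k_d)(1 − D₀(k_2−k_d)/(k_d L₀))] / (k_2−k_d).
Here k_2−k_d = 1.489 d⁻¹ and 1 − D₀(k_2−k_d)/(k_d L₀) = 1 − 0.542×1.489/(0.251×53.5) = 0.9399, so
t_c = ln(6.932 × 0.9399) / 1.489 = 1.874 / 1.489 = 1.259 d.
L(t_c) = L₀ e^(−k_d t_c) = 53.5 × 0.7291 = 39.01 mg/L, and at the critical point k_2 D_c = k_d L, so D_c = (0.251/1.74) × 39.01 = 5.627 mg/L.
Minimum DO = C_s − D_c = 7.83 − 5.627 = 2.203 mg/L.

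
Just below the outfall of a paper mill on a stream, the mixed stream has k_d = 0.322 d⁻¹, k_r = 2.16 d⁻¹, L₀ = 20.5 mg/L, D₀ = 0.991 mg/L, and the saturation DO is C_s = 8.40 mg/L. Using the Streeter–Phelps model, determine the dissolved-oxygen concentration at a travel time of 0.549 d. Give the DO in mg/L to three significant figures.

DO ≈ 6.18 mg/L

k_d L₀/(k_r−k_d) = 0.322×20.5/(2.16−0.322) = 6.601/1.838 = 3.591 mg/L.
e^(−k_d t) = e^(−0.322×0.5490) = 0.8380; e^(−k_r t) = e^(−2.16×0.5490) = 0.3055.
D = 3.591 × (0.8380 − 0.3055) + 0.991 × 0.3055 = 1.912 + 0.3027 = 2.215 mg/L.
DO = C_s − D = 8.40 − 2.215 = 6.185 mg/L.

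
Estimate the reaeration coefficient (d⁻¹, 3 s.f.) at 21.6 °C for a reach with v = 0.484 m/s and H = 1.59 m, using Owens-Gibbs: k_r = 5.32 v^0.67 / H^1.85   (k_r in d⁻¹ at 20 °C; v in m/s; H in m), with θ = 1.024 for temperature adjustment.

k_r ≈ 1.44 d⁻¹

k_r(20) = 5.32 × 0.484^0.67 / 1.59^1.85 = 5.32 × 0.6150 / 2.358 = 1.387 d⁻¹.
k_r(21.6) = 1.387 × 1.024^(21.6−20) = 1.387 × 1.039 = 1.441 d⁻¹.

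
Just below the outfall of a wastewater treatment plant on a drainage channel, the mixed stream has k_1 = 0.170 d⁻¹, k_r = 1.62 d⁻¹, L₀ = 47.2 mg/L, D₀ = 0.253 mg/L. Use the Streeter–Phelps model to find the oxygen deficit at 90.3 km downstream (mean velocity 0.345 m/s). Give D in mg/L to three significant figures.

Travel time t = x/v = 90.3 km / (0.345 m/s) = 90300 m / 0.345 m/s = 261700 s = 3.029 d.
k_1 L₀/(k_r−k_1) = 0.170×47.2/(1.62−0.170) = 8.024/1.450 = 5.534 mg/L.
e^(−k_1 t) = e^(−0.170×3.029) = 0.5975; e^(−k_r t) = e^(−1.62×3.029) = 0.007390.
D = 5.534 × (0.5975 − 0.007390) + 0.253 × 0.007390 = 3.266 + 0.001870 = 3.267 mg/L.

D ≈ 3.27 mg/L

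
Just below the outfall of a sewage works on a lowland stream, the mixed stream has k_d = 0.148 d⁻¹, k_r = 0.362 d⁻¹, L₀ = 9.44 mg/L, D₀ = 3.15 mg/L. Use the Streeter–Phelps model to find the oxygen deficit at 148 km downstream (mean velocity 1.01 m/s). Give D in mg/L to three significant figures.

Travel time t = x/v = 148 km / (1.01 m/s) = 148000 m / 1.01 m/s = 146500 s = 1.696 d.
k_d L₀/(k_r−k_d) = 0.148×9.44/(0.362−0.148) = 1.397/0.2140 = 6.529 mg/L.
e^(−k_d t) = e^(−0.148×1.696) = 0.7780; e^(−k_r t) = e^(−0.362×1.696) = 0.5412.
D = 6.529 × (0.7780 − 0.5412) + 3.15 × 0.5412 = 1.546 + 1.705 = 3.251 mg/L.

D ≈ 3.25 mg/L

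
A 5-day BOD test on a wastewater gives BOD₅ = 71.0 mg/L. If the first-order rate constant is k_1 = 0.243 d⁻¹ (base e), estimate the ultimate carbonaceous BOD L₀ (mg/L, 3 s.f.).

L₀ ≈ 101 mg/L

BOD₅ = L₀(1 − e^(−5k_1)) ⇒ L₀ = BOD₅ / (1 − e^(−5×0.243))
= 71.0 / (1 − 0.2967) = 71.0 / 0.7033 = 101.0 mg/L.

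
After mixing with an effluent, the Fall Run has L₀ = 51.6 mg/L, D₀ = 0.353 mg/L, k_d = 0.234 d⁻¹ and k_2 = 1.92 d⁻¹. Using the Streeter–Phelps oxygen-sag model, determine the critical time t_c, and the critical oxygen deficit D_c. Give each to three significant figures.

t_c = [1/(k_2−k_d)] ln[(k_2/k_d)(1 − D₀(k_2−k_d)/(k_d L₀))]
= [1/(1.92−0.234)] ln[(1.92/0.234)(1 − 0.353×1.686/(0.234×51.6))]
= (1/1.686) ln[8.205 × 0.9507] = 0.5931 × ln(7.801) = 0.5931 × 2.054 = 1.218 d.
D_c = (k_d/k_2) L₀ e^(−k_d t_c) = (0.234/1.92) × 51.6 × e^(−0.234×1.218) = 0.1219 × 51.6 × 0.7519 = 4.729 mg/L.

t_c ≈ 1.22 d; D_c ≈ 4.73 mg/L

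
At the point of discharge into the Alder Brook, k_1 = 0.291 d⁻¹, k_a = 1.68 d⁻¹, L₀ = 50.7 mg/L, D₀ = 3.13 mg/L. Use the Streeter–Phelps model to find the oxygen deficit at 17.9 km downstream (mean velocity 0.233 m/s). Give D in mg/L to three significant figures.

D ≈ 6.52 mg/L

Travel time t = x/v = 17.9 km / (0.233 m/s) = 17900 m / 0.233 m/s = 76820 s = 0.8892 d.
k_1 L₀/(k_a−k_1) = 0.291×50.7/(1.68−0.291) = 14.75/1.389 = 10.62 mg/L.
e^(−k_1 t) = e^(−0.291×0.8892) = 0.7720; e^(−k_a t) = e^(−1.68×0.8892) = 0.2245.
D = 10.62 × (0.7720 − 0.2245) + 3.13 × 0.2245 = 5.815 + 0.7027 = 6.518 mg/L.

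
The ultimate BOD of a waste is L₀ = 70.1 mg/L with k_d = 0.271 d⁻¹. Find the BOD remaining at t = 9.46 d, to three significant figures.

L_t = L₀ e^(−k_d t) = 70.1 × e^(−0.271×9.46) = 70.1 × 0.07702 = 5.399 mg/L.

L ≈ 5.40 mg/L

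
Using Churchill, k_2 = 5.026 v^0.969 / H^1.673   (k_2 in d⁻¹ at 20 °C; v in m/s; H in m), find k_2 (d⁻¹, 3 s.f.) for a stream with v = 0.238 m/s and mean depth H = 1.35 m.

k_2 ≈ 0.757 d⁻¹

k_2 = 5.026 × 0.238^0.969 / 1.35^1.673 = 5.026 × 0.2488 / 1.652 = 0.7570 d⁻¹.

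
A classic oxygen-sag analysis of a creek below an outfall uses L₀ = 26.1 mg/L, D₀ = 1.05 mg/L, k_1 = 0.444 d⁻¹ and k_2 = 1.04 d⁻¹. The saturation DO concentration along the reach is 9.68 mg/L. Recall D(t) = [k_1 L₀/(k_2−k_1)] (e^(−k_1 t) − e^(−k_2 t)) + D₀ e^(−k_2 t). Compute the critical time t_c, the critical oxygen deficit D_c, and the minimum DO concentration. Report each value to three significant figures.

t_c ≈ 1.33 d; D_c ≈ 6.16 mg/L; min DO ≈ 3.52 mg/L

At the critical point dD/dt = 0, so k_1 L₀ e^(−k_1 t) = k_2 D. Substituting D(t) from the Streeter–Phelps equation and solving for t gives
t_c = ln[(k_2/k_1)(1 − D₀(k_2−k_1)/(k_1 L₀))] / (k_2−k_1).
Here k_2−k_1 = 0.5960 d⁻¹ and 1 − D₀(k_2−k_1)/(k_1 L₀) = 1 − 1.05×0.5960/(0.444×26.1) = 0.9460, so
t_c = ln(2.342 × 0.9460) / 0.5960 = 0.7956 / 0.5960 = 1.335 d.
L(t_c) = L₀ e^(−k_1 t_c) = 26.1 × 0.5528 = 14.43 mg/L, and at the critical point k_2 D_c = k_1 L, so D_c = (0.444/1.04) × 14.43 = 6.160 mg/L.
Minimum DO = C_s − D_c = 9.68 − 6.160 = 3.520 mg/L.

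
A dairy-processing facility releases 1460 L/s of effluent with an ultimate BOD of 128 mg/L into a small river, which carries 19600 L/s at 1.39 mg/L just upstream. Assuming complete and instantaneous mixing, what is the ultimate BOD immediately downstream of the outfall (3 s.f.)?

10.2 mg/L

Flow-weighted mixing: C = (Q_r C_r + Q_w C_w)/(Q_r + Q_w)
= (19600×1.39 + 1460×128)/(19600 + 1460) = 214100/21060 = 10.17 mg/L.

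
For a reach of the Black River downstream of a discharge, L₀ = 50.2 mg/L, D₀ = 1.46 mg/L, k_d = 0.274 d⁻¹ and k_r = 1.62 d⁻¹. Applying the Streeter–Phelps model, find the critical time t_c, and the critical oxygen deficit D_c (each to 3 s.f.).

With k_r/k_d = 5.912 and 1 − D₀(k_r−k_d)/(k_d L₀) = 0.8571,
t_c = ln(5.912 × 0.8571) / (1.62 − 0.274) = ln(5.068) / 1.346 = 1.623/1.346 = 1.206 d.
L(t_c) = L₀ e^(−k_d t_c) = 50.2 × 0.7187 = 36.08 mg/L, and at the critical point k_r D_c = k_d L, so D_c = (0.274/1.62) × 36.08 = 6.102 mg/L.

t_c ≈ 1.21 d; D_c ≈ 6.10 mg/L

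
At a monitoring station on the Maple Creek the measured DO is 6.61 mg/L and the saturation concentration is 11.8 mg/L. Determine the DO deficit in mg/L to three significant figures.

D ≈ 5.19 mg/L

D = C_s − C = 11.8 − 6.61 = 5.19 mg/L.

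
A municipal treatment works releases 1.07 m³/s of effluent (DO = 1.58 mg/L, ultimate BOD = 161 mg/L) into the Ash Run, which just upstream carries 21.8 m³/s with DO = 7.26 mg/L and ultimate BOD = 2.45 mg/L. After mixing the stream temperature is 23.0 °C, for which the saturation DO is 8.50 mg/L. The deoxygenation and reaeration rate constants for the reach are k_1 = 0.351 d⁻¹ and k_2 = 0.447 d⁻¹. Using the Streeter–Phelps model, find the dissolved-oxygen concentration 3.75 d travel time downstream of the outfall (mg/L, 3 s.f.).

DO ≈ 5.29 mg/L

Mixed DO = (21.8×7.26 + 1.07×1.58)/(21.8+1.07) = 160.0/22.87 = 6.994 mg/L.
Mixed L₀ = (21.8×2.45 + 1.07×161)/(22.87) = 225.7/22.87 = 9.868 mg/L.
Initial deficit D₀ = C_s − DO₀ = 8.50 − 6.994 = 1.506 mg/L.
D(3.75) = [0.351×9.868/(0.447−0.351)](e^(−0.351×3.75) − e^(−0.447×3.75)) + 1.506 e^(−0.447×3.75)
= 36.08 × (0.2681 − 0.1871) + 1.506 × 0.1871 = 3.206 mg/L.
DO = 8.50 − 3.206 = 5.294 mg/L.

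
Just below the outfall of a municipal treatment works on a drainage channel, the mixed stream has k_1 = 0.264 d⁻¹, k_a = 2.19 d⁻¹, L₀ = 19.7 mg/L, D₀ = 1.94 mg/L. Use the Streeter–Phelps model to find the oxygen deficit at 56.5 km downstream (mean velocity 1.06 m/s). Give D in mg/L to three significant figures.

D ≈ 2.10 mg/L

Travel time t = x/v = 56.5 km / (1.06 m/s) = 56500 m / 1.06 m/s = 53300 s = 0.6169 d.
k_1 L₀/(k_a−k_1) = 0.264×19.7/(2.19−0.264) = 5.201/1.926 = 2.700 mg/L.
e^(−k_1 t) = e^(−0.264×0.6169) = 0.8497; e^(−k_a t) = e^(−2.19×0.6169) = 0.2590.
D = 2.700 × (0.8497 − 0.2590) + 1.94 × 0.2590 = 1.595 + 0.5024 = 2.098 mg/L.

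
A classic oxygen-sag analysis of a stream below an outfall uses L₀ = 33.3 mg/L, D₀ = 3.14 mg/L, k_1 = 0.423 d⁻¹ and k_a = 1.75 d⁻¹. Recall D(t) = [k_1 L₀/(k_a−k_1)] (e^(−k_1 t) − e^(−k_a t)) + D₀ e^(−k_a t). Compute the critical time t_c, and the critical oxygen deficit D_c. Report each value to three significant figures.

t_c ≈ 0.806 d; D_c ≈ 5.72 mg/L

At the critical point dD/dt = 0, so k_1 L₀ e^(−k_1 t) = k_a D. Substituting D(t) from the Streeter–Phelps equation and solving for t gives
t_c = ln[(k_a/k_1)(1 − D₀(k_a−k_1)/(k_1 L₀))] / (k_a−k_1).
Here k_a−k_1 = 1.327 d⁻¹ and 1 − D₀(k_a−k_1)/(k_1 L₀) = 1 − 3.14×1.327/(0.423×33.3) = 0.7042, so
t_c = ln(4.137 × 0.7042) / 1.327 = 1.069 / 1.327 = 0.8058 d.
L(t_c) = L₀ e^(−k_1 t_c) = 33.3 × 0.7112 = 23.68 mg/L, and at the critical point k_a D_c = k_1 L, so D_c = (0.423/1.75) × 23.68 = 5.724 mg/L.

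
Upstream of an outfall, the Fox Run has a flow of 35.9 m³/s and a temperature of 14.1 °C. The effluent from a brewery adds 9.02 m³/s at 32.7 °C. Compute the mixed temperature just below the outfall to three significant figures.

17.8 °C

Flow-weighted mixing: C = (Q_r C_r + Q_w C_w)/(Q_r + Q_w)
= (35.9×14.1 + 9.02×32.7)/(35.9 + 9.02) = 801.1/44.92 = 17.83 °C.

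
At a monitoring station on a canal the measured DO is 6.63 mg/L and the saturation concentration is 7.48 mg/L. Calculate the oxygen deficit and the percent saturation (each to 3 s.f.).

D = C_s − C = 7.48 − 6.63 = 0.850 mg/L.
% saturation = 6.63/7.48 × 100 = 88.6 %.

D ≈ 0.850 mg/L; 88.6 % saturation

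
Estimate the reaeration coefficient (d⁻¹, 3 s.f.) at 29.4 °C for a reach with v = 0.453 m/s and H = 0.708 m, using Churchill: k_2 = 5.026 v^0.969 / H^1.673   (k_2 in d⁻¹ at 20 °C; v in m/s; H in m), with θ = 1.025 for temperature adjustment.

k_2(20) = 5.026 × 0.453^0.969 / 0.708^1.673 = 5.026 × 0.4643 / 0.5612 = 4.158 d⁻¹.
k_2(29.4) = 4.158 × 1.025^(29.4−20) = 4.158 × 1.261 = 5.244 d⁻¹.

k_2 ≈ 5.24 d⁻¹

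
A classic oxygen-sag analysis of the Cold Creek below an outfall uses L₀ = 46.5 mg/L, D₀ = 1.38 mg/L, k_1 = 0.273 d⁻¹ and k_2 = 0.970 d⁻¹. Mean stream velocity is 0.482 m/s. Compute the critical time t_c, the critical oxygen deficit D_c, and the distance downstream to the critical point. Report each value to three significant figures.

t_c ≈ 1.71 d; D_c ≈ 8.21 mg/L; x_c ≈ 71.0 km

At the critical point dD/dt = 0, so k_1 L₀ e^(−k_1 t) = k_2 D. Substituting D(t) from the Streeter–Phelps equation and solving for t gives
t_c = ln[(k_2/k_1)(1 − D₀(k_2−k_1)/(k_1 L₀))] / (k_2−k_1).
Here k_2−k_1 = 0.6970 d⁻¹ and 1 − D₀(k_2−k_1)/(k_1 L₀) = 1 − 1.38×0.6970/(0.273×46.5) = 0.9242, so
t_c = ln(3.553 × 0.9242) / 0.6970 = 1.189 / 0.6970 = 1.706 d.
D_c = (k_1/k_2) L₀ e^(−k_1 t_c) = (0.273/0.970) × 46.5 × e^(−0.273×1.706) = 0.2814 × 46.5 × 0.6277 = 8.215 mg/L.
x_c = v t_c = 0.482 m/s × 1.706 d × 86400 s/d = 71040 m ≈ 71.0 km.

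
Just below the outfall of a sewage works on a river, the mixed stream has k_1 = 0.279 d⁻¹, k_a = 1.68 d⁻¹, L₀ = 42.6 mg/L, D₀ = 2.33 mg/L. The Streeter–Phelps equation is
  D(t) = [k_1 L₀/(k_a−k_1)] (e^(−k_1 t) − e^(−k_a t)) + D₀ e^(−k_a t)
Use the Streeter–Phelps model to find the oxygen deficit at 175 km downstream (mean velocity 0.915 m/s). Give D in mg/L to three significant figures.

D ≈ 4.43 mg/L

Travel time t = x/v = 175 km / (0.915 m/s) = 175000 m / 0.915 m/s = 191300 s = 2.214 d.
k_1 L₀/(k_a−k_1) = 0.279×42.6/(1.68−0.279) = 11.89/1.401 = 8.484 mg/L.
e^(−k_1 t) = e^(−0.279×2.214) = 0.5392; e^(−k_a t) = e^(−1.68×2.214) = 0.02426.
D = 8.484 × (0.5392 − 0.02426) + 2.33 × 0.02426 = 4.369 + 0.05653 = 4.425 mg/L.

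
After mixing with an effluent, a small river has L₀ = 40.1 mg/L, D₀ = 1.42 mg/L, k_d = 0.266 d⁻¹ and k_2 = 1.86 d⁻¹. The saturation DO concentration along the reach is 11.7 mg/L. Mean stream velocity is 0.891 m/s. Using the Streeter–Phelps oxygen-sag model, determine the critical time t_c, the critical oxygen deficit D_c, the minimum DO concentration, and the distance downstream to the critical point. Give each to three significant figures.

t_c ≈ 1.07 d; D_c ≈ 4.31 mg/L; min DO ≈ 7.39 mg/L; x_c ≈ 82.4 km

t_c = [1/(k_2−k_d)] ln[(k_2/k_d)(1 − D₀(k_2−k_d)/(k_d L₀))]
= [1/(1.86−0.266)] ln[(1.86/0.266)(1 − 1.42×1.594/(0.266×40.1))]
= (1/1.594) ln[6.992 × 0.7878] = 0.6274 × ln(5.509) = 0.6274 × 1.706 = 1.070 d.
L(t_c) = L₀ e^(−k_d t_c) = 40.1 × 0.7522 = 30.16 mg/L, and at the critical point k_2 D_c = k_d L, so D_c = (0.266/1.86) × 30.16 = 4.314 mg/L.
Minimum DO = C_s − D_c = 11.7 − 4.314 = 7.386 mg/L.
x_c = v t_c = 0.891 m/s × 1.070 d × 86400 s/d = 82410 m ≈ 82.4 km.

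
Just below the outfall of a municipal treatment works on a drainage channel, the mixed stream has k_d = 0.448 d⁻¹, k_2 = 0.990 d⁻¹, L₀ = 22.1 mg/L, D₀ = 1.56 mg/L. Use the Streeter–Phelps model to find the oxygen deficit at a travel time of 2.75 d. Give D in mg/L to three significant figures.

k_d L₀/(k_2−k_d) = 0.448×22.1/(0.990−0.448) = 9.901/0.5420 = 18.27 mg/L.
e^(−k_d t) = e^(−0.448×2.750) = 0.2917; e^(−k_2 t) = e^(−0.990×2.750) = 0.06571.
D = 18.27 × (0.2917 − 0.06571) + 1.56 × 0.06571 = 4.128 + 0.1025 = 4.231 mg/L.

D ≈ 4.23 mg/L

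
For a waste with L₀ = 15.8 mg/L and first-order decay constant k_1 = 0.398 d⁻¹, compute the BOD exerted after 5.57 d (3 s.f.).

y_t = L₀(1 − e^(−k_1 t)) = 15.8 × (1 − e^(−0.398×5.57))
= 15.8 × (1 − 0.1090) = 15.8 × 0.8910 = 14.08 mg/L.

y ≈ 14.1 mg/L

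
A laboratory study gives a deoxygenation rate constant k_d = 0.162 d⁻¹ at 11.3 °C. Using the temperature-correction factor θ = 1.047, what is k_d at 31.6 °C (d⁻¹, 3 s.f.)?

k_d(T₂) = k_d(T₁) · θ^(T₂−T₁) = 0.162 × 1.047^(31.6−11.3)
= 0.162 × 1.047^20.3 = 0.162 × 2.540 = 0.4116 d⁻¹.

k_d ≈ 0.412 d⁻¹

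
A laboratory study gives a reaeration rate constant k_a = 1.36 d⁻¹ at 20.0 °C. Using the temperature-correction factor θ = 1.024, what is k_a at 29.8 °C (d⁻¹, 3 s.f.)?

k_a ≈ 1.72 d⁻¹

k_a(T₂) = k_a(T₁) · θ^(T₂−T₁) = 1.36 × 1.024^(29.8−20.0)
= 1.36 × 1.024^9.80 = 1.36 × 1.262 = 1.716 d⁻¹.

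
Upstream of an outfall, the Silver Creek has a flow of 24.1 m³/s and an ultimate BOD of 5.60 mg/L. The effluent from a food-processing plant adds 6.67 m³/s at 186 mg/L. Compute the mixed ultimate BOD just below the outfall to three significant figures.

44.7 mg/L

Flow-weighted mixing: C = (Q_r C_r + Q_w C_w)/(Q_r + Q_w)
= (24.1×5.60 + 6.67×186)/(24.1 + 6.67) = 1376/30.77 = 44.71 mg/L.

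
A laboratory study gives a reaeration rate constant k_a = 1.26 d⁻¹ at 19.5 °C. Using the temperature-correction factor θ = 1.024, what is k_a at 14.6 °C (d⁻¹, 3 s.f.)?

k_a(T₂) = k_a(T₁) · θ^(T₂−T₁) = 1.26 × 1.024^(14.6−19.5)
= 1.26 × 1.024^-4.90 = 1.26 × 0.8903 = 1.122 d⁻¹.

k_a ≈ 1.12 d⁻¹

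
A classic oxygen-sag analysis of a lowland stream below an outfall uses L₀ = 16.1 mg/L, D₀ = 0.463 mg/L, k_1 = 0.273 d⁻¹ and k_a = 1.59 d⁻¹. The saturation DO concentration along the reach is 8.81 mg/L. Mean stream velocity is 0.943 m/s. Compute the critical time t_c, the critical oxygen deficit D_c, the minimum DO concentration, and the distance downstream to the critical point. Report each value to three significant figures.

At the critical point dD/dt = 0, so k_1 L₀ e^(−k_1 t) = k_a D. Substituting D(t) from the Streeter–Phelps equation and solving for t gives
t_c = ln[(k_a/k_1)(1 − D₀(k_a−k_1)/(k_1 L₀))] / (k_a−k_1).
Here k_a−k_1 = 1.317 d⁻¹ and 1 − D₀(k_a−k_1)/(k_1 L₀) = 1 − 0.463×1.317/(0.273×16.1) = 0.8613, so
t_c = ln(5.824 × 0.8613) / 1.317 = 1.613 / 1.317 = 1.225 d.
D_c = (k_1/k_a) L₀ e^(−k_1 t_c) = (0.273/1.59) × 16.1 × e^(−0.273×1.225) = 0.1717 × 16.1 × 0.7158 = 1.979 mg/L.
Minimum DO = C_s − D_c = 8.81 − 1.979 = 6.831 mg/L.
x_c = v t_c = 0.943 m/s × 1.225 d × 86400 s/d = 99770 m ≈ 99.8 km.

t_c ≈ 1.22 d; D_c ≈ 1.98 mg/L; min DO ≈ 6.83 mg/L; x_c ≈ 99.8 km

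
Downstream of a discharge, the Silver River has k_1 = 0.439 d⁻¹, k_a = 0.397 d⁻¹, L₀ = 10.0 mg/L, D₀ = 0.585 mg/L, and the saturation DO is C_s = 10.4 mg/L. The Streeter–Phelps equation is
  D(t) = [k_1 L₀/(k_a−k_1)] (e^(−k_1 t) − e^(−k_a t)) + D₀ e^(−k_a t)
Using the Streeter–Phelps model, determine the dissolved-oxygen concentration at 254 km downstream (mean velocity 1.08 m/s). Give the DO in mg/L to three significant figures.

Travel time t = x/v = 254 km / (1.08 m/s) = 254000 m / 1.08 m/s = 235200 s = 2.722 d.
k_1 L₀/(k_a−k_1) = 0.439×10.0/(0.397−0.439) = 4.390/-0.04200 = -104.5 mg/L.
e^(−k_1 t) = e^(−0.439×2.722) = 0.3027; e^(−k_a t) = e^(−0.397×2.722) = 0.3394.
D = -104.5 × (0.3027 − 0.3394) + 0.585 × 0.3394 = 3.832 + 0.1985 = 4.031 mg/L.
DO = C_s − D = 10.4 − 4.031 = 6.369 mg/L.

DO ≈ 6.37 mg/L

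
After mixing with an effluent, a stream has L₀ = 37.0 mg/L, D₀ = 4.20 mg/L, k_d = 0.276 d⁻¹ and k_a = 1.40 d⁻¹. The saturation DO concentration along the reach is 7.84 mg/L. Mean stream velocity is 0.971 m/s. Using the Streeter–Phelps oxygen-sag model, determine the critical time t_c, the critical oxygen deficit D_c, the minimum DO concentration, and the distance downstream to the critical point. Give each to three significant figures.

With k_a/k_d = 5.072 and 1 − D₀(k_a−k_d)/(k_d L₀) = 0.5377,
t_c = ln(5.072 × 0.5377) / (1.40 − 0.276) = ln(2.728) / 1.124 = 1.003/1.124 = 0.8927 d.
L(t_c) = L₀ e^(−k_d t_c) = 37.0 × 0.7816 = 28.92 mg/L, and at the critical point k_a D_c = k_d L, so D_c = (0.276/1.40) × 28.92 = 5.701 mg/L.
Minimum DO = C_s − D_c = 7.84 − 5.701 = 2.139 mg/L.
x_c = v t_c = 0.971 m/s × 0.8927 d × 86400 s/d = 74890 m ≈ 74.9 km.

t_c ≈ 0.893 d; D_c ≈ 5.70 mg/L; min DO ≈ 2.14 mg/L; x_c ≈ 74.9 km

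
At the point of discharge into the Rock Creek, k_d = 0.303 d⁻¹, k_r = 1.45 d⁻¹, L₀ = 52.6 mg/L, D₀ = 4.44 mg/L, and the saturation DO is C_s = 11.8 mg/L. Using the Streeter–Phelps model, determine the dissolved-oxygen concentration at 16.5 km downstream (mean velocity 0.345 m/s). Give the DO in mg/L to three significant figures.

DO ≈ 4.29 mg/L

Travel time t = x/v = 16.5 km / (0.345 m/s) = 16500 m / 0.345 m/s = 47830 s = 0.5535 d.
k_d L₀/(k_r−k_d) = 0.303×52.6/(1.45−0.303) = 15.94/1.147 = 13.90 mg/L.
e^(−k_d t) = e^(−0.303×0.5535) = 0.8456; e^(−k_r t) = e^(−1.45×0.5535) = 0.4481.
D = 13.90 × (0.8456 − 0.4481) + 4.44 × 0.4481 = 5.523 + 1.990 = 7.512 mg/L.
DO = C_s − D = 11.8 − 7.512 = 4.288 mg/L.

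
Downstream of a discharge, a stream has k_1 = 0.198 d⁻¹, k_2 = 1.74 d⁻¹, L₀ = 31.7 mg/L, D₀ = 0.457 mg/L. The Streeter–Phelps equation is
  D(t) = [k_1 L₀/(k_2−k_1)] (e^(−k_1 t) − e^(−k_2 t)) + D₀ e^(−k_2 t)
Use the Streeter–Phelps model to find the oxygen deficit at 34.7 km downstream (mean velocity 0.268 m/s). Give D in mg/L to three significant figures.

D ≈ 2.76 mg/L

Travel time t = x/v = 34.7 km / (0.268 m/s) = 34700 m / 0.268 m/s = 129500 s = 1.499 d.
k_1 L₀/(k_2−k_1) = 0.198×31.7/(1.74−0.198) = 6.277/1.542 = 4.070 mg/L.
e^(−k_1 t) = e^(−0.198×1.499) = 0.7433; e^(−k_2 t) = e^(−1.74×1.499) = 0.07372.
D = 4.070 × (0.7433 − 0.07372) + 0.457 × 0.07372 = 2.725 + 0.03369 = 2.759 mg/L.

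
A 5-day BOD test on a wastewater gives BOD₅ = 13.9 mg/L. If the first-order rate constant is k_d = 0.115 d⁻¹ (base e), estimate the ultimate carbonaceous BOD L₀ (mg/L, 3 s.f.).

L₀ ≈ 31.8 mg/L

BOD₅ = L₀(1 − e^(−5k_d)) ⇒ L₀ = BOD₅ / (1 − e^(−5×0.115))
= 13.9 / (1 − 0.5627) = 13.9 / 0.4373 = 31.79 mg/L.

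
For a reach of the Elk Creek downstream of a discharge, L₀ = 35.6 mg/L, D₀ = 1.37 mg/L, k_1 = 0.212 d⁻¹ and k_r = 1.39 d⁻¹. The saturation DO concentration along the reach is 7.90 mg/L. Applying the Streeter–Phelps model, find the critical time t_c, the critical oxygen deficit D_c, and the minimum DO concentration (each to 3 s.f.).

With k_r/k_1 = 6.557 and 1 − D₀(k_r−k_1)/(k_1 L₀) = 0.7862,
t_c = ln(6.557 × 0.7862) / (1.39 − 0.212) = ln(5.155) / 1.178 = 1.640/1.178 = 1.392 d.
L(t_c) = L₀ e^(−k_1 t_c) = 35.6 × 0.7444 = 26.50 mg/L, and at the critical point k_r D_c = k_1 L, so D_c = (0.212/1.39) × 26.50 = 4.042 mg/L.
Minimum DO = C_s − D_c = 7.90 − 4.042 = 3.858 mg/L.

t_c ≈ 1.39 d; D_c ≈ 4.04 mg/L; min DO ≈ 3.86 mg/L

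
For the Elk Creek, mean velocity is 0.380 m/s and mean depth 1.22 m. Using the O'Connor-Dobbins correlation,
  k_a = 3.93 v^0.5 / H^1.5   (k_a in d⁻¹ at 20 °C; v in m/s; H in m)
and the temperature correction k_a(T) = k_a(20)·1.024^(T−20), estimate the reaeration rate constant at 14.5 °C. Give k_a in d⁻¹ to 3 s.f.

k_a ≈ 1.58 d⁻¹

k_a(20) = 3.93 × 0.380^0.5 / 1.22^1.5 = 3.93 × 0.6164 / 1.348 = 1.798 d⁻¹.
k_a(14.5) = 1.798 × 1.024^(14.5−20) = 1.798 × 0.8777 = 1.578 d⁻¹.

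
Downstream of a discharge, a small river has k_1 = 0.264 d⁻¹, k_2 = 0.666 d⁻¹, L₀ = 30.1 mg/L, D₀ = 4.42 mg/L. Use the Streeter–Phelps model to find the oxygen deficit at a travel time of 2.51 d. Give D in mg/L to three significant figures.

D ≈ 7.31 mg/L

k_1 L₀/(k_2−k_1) = 0.264×30.1/(0.666−0.264) = 7.946/0.4020 = 19.77 mg/L.
e^(−k_1 t) = e^(−0.264×2.510) = 0.5155; e^(−k_2 t) = e^(−0.666×2.510) = 0.1879.
D = 19.77 × (0.5155 − 0.1879) + 4.42 × 0.1879 = 6.475 + 0.8307 = 7.305 mg/L.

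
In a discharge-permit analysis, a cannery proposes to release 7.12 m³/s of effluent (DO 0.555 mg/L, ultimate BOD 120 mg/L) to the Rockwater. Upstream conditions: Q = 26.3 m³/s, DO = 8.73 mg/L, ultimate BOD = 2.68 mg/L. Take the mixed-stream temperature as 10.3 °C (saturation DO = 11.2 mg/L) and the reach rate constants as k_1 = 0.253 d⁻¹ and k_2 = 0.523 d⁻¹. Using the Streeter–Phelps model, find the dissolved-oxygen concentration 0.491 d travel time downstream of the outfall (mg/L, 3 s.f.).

Mixed DO = (26.3×8.73 + 7.12×0.555)/(26.3+7.12) = 233.6/33.42 = 6.988 mg/L.
Mixed L₀ = (26.3×2.68 + 7.12×120)/(33.42) = 924.9/33.42 = 27.67 mg/L.
Initial deficit D₀ = C_s − DO₀ = 11.2 − 6.988 = 4.212 mg/L.
D(0.491) = [0.253×27.67/(0.523−0.253)](e^(−0.253×0.491) − e^(−0.523×0.491)) + 4.212 e^(−0.523×0.491)
= 25.93 × (0.8832 − 0.7735) + 4.212 × 0.7735 = 6.101 mg/L.
DO = 11.2 − 6.101 = 5.099 mg/L.

DO ≈ 5.10 mg/L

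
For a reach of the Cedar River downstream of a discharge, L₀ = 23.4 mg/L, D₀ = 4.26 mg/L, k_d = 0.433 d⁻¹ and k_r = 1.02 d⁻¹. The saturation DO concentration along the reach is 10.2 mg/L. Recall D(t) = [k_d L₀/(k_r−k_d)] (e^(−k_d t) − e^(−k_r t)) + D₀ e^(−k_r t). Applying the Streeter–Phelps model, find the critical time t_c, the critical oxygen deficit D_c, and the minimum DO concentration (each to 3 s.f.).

t_c ≈ 0.977 d; D_c ≈ 6.51 mg/L; min DO ≈ 3.69 mg/L

With k_r/k_d = 2.356 and 1 − D₀(k_r−k_d)/(k_d L₀) = 0.7532,
t_c = ln(2.356 × 0.7532) / (1.02 − 0.433) = ln(1.774) / 0.5870 = 0.5734/0.5870 = 0.9768 d.
D_c = (k_d/k_r) L₀ e^(−k_d t_c) = (0.433/1.02) × 23.4 × e^(−0.433×0.9768) = 0.4245 × 23.4 × 0.6551 = 6.507 mg/L.
Minimum DO = C_s − D_c = 10.2 − 6.507 = 3.693 mg/L.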